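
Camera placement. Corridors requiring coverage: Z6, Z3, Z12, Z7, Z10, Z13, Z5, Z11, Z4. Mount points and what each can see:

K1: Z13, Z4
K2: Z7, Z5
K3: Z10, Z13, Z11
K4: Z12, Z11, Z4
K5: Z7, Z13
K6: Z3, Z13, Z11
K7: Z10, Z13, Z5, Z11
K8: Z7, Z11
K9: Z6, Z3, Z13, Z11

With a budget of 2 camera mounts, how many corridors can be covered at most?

Choosing K2, K9 covers {Z6, Z3, Z7, Z13, Z5, Z11} — 6 corridors.
No choice of 2 camera mounts does better; here Z12, Z10, Z4 are left uncovered.

6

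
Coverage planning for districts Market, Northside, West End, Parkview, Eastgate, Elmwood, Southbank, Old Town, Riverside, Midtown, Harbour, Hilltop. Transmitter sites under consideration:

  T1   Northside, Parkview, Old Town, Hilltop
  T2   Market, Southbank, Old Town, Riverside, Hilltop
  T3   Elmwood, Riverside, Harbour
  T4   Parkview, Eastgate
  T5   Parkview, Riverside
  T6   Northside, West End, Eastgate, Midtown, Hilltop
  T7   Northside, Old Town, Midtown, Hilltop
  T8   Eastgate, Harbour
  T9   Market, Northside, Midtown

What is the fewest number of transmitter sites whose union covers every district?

T1, T2, T3, T6 together cover {Market, Northside, West End, Parkview, Eastgate, Elmwood, Southbank, Old Town, Riverside, Midtown, Harbour, Hilltop} — every district.
No 3 of the 9 transmitter sites cover everything (all 84 triples fall short), so 4 is minimum.

4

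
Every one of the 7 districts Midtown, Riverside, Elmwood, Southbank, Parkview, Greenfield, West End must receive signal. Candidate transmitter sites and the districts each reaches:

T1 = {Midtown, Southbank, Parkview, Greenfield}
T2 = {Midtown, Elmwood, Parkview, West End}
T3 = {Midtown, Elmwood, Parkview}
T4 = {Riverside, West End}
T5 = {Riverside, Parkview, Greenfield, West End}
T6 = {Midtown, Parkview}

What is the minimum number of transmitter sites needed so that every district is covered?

T1, T2, T4 together cover {Midtown, Riverside, Elmwood, Southbank, Parkview, Greenfield, West End} — every district.
No 2 of the 6 transmitter sites cover everything (all 15 pairs fall short), so 3 is minimum.

3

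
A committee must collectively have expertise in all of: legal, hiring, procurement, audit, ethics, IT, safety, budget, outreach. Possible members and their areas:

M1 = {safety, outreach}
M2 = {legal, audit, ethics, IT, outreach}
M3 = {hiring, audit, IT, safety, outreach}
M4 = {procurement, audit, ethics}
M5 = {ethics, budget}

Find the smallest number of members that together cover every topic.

M2, M3, M4, M5 together cover {legal, hiring, procurement, audit, ethics, IT, safety, budget, outreach} — every topic.
No 3 of the 5 members cover everything (all 10 triples fall short), so 4 is minimum.

4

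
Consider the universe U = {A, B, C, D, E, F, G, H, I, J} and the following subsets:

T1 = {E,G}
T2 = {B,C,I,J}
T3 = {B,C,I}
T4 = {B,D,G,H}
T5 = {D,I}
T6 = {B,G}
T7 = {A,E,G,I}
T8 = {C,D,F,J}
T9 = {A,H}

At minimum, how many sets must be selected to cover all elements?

T4, T7, T8 together cover {A, B, C, D, E, F, G, H, I, J} — every element.
No 2 of the 9 sets cover everything (all 36 pairs fall short), so 3 is minimum.
Greedy (largest uncovered first) would take T2, T4, T7, T8 — 4 sets — but 3 suffice.

3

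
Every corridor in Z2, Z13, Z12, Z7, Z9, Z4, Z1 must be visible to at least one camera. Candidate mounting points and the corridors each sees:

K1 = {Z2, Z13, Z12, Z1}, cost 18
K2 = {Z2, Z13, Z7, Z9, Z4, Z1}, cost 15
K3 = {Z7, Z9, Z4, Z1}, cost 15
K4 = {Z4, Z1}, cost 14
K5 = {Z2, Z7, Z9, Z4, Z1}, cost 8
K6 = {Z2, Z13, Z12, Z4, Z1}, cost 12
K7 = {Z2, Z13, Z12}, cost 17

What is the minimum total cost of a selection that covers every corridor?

20

K5, K6 cover every corridor at cost 8 + 12 = 20.
Any cover uses at least 2 camera mounts; among all covering selections none totals below 20.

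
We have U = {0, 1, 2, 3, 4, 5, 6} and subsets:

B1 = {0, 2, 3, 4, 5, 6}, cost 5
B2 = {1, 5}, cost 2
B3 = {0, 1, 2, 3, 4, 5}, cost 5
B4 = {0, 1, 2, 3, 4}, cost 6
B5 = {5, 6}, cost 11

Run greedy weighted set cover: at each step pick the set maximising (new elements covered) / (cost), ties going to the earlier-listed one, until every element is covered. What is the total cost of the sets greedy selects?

7

Pick 1: B1 adds 6 new (0, 2, 3, 4, 5, 6) at cost 5 (ratio 6/5).
Pick 2: B2 adds 1 new (1) at cost 2 (ratio 1/2).
Greedy total cost: 5 + 2 = 7.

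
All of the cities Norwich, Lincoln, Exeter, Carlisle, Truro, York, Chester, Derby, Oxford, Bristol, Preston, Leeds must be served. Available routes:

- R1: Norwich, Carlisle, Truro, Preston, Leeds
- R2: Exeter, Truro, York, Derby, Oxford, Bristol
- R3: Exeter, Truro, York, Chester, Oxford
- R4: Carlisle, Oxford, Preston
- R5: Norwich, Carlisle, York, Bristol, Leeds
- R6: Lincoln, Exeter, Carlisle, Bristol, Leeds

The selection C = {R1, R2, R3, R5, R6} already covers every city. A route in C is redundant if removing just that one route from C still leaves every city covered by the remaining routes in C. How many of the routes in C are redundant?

Drop R1: Preston uncovered — not redundant.
Drop R2: Derby uncovered — not redundant.
Drop R3: Chester uncovered — not redundant.
Drop R5: the rest still cover every city — redundant.
Drop R6: Lincoln uncovered — not redundant.
1 redundant: R5.

1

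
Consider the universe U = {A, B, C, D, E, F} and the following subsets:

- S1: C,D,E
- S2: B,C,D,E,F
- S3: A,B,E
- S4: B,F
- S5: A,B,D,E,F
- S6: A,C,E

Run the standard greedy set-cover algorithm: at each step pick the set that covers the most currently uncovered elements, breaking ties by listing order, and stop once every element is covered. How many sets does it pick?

Pick 1: S2 covers 5 new elements (B, C, D, E, F).
Pick 2: S3 covers 1 new elements (A).
Greedy uses 2 sets.

2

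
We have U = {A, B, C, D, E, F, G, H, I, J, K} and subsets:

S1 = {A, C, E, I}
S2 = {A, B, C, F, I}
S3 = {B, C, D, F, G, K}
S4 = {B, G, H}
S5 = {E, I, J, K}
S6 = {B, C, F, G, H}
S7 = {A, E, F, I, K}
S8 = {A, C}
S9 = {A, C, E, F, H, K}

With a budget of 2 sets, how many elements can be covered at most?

9

Choosing S1, S3 covers {A, B, C, D, E, F, G, I, K} — 9 elements.
No choice of 2 sets does better; here H, J are left uncovered.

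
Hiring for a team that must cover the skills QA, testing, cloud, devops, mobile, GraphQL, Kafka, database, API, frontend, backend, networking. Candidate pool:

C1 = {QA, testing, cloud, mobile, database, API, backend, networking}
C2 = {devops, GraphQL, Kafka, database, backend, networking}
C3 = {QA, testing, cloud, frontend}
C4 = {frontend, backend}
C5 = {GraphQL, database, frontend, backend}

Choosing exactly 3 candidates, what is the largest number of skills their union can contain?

12

Choosing C1, C2, C3 covers {QA, testing, cloud, devops, mobile, GraphQL, Kafka, database, API, frontend, backend, networking} — 12 skills.
That is all 12 skills.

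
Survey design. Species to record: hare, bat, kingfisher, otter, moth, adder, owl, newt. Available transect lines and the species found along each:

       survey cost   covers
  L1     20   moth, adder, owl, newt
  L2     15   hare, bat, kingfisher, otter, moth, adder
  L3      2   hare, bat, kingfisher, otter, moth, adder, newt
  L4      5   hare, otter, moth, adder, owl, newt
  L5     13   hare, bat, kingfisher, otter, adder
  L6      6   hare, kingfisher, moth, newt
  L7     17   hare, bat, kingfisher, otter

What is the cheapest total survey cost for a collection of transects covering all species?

7

L3, L4 cover every species at survey cost 2 + 5 = 7.
Any cover uses at least 2 transects; among all covering selections none totals below 7.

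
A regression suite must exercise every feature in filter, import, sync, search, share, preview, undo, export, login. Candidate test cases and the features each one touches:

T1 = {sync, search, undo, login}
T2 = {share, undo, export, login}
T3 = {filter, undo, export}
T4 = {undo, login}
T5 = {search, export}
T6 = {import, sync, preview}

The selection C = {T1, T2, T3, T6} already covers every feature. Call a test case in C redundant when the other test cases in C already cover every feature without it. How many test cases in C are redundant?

0

Drop T1: search uncovered — not redundant.
Drop T2: share uncovered — not redundant.
Drop T3: filter uncovered — not redundant.
Drop T6: import, preview uncovered — not redundant.
None of the test cases in C is redundant.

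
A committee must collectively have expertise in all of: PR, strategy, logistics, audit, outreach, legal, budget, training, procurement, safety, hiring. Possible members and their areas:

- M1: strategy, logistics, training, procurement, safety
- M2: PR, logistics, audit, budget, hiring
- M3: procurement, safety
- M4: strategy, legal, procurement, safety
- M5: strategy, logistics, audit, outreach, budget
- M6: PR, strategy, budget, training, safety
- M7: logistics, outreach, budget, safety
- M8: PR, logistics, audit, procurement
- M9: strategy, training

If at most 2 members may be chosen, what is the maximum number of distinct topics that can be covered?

Choosing M1, M2 covers {PR, strategy, logistics, audit, budget, training, procurement, safety, hiring} — 9 topics.
No choice of 2 members does better; here outreach, legal are left uncovered.

9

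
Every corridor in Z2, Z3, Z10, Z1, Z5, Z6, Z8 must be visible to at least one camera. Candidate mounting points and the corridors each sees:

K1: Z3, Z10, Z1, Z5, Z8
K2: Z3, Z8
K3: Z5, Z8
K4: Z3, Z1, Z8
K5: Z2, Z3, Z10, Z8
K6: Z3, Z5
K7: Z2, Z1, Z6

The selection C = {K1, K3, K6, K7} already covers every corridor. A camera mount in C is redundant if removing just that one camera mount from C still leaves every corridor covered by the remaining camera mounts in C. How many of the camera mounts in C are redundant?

2

Drop K1: Z10 uncovered — not redundant.
Drop K3: the rest still cover every corridor — redundant.
Drop K6: the rest still cover every corridor — redundant.
Drop K7: Z2, Z6 uncovered — not redundant.
2 redundant: K3, K6.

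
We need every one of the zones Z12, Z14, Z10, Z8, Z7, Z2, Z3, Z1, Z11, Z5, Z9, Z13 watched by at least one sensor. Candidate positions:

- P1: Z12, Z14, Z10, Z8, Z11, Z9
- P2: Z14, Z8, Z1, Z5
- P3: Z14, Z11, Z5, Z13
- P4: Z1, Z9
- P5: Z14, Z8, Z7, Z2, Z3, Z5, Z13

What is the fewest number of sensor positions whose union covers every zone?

3

P1, P2, P5 together cover {Z12, Z14, Z10, Z8, Z7, Z2, Z3, Z1, Z11, Z5, Z9, Z13} — every zone.
No 2 of the 5 sensor positions cover everything (all 10 pairs fall short), so 3 is minimum.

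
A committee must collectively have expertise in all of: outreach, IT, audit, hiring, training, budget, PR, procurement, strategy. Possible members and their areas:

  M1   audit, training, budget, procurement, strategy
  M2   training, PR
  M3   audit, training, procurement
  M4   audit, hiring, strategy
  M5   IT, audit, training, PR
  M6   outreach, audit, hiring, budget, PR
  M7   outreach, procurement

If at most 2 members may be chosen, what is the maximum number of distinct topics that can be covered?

8

Choosing M1, M6 covers {outreach, audit, hiring, training, budget, PR, procurement, strategy} — 8 topics.
No choice of 2 members does better; here IT is left uncovered.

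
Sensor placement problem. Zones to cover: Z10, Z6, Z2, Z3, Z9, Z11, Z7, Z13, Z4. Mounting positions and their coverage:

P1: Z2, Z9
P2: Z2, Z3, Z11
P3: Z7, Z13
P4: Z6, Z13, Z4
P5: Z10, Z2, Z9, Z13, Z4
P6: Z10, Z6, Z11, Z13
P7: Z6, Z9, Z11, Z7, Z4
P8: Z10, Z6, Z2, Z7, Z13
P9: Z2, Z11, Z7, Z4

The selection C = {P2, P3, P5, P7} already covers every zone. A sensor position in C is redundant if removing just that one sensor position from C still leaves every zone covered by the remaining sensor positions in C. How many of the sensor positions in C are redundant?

1

Drop P2: Z3 uncovered — not redundant.
Drop P3: the rest still cover every zone — redundant.
Drop P5: Z10 uncovered — not redundant.
Drop P7: Z6 uncovered — not redundant.
1 redundant: P3.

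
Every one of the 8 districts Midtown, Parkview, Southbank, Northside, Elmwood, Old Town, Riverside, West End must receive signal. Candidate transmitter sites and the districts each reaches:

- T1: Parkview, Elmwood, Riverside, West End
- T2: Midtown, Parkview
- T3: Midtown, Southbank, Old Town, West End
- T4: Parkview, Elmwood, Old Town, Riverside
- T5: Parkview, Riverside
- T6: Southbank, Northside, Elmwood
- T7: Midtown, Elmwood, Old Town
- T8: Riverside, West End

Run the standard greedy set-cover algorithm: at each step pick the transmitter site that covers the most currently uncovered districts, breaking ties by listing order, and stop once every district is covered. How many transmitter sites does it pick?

3

Pick 1: T1 covers 4 new districts (Parkview, Elmwood, Riverside, West End).
Pick 2: T3 covers 3 new districts (Midtown, Southbank, Old Town).
Pick 3: T6 covers 1 new districts (Northside).
Greedy uses 3 transmitter sites.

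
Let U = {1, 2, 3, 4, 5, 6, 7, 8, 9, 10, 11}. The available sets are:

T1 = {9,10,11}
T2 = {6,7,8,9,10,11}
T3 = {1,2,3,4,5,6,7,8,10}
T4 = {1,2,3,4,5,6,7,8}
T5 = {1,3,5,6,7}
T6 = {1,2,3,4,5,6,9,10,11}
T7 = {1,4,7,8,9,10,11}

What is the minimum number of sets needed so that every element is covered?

2

T1, T3 together cover {1, 2, 3, 4, 5, 6, 7, 8, 9, 10, 11} — every element.
No single set contains all 11 elements, so 2 is optimal.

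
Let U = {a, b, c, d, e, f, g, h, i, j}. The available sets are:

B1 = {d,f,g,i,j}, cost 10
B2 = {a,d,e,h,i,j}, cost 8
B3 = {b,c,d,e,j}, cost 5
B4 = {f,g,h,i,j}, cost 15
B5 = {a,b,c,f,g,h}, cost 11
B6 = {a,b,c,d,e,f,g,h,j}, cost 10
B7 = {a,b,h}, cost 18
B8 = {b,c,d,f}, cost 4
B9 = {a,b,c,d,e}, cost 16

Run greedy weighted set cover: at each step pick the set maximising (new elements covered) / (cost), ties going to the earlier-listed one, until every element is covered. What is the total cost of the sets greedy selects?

Pick 1: B3 adds 5 new (b, c, d, e, j) at cost 5 (ratio 5/5).
Pick 2: B6 adds 4 new (a, f, g, h) at cost 10 (ratio 4/10).
Pick 3: B2 adds 1 new (i) at cost 8 (ratio 1/8).
Greedy total cost: 5 + 10 + 8 = 23. (The true optimum is 18, so greedy overshoots here.)

23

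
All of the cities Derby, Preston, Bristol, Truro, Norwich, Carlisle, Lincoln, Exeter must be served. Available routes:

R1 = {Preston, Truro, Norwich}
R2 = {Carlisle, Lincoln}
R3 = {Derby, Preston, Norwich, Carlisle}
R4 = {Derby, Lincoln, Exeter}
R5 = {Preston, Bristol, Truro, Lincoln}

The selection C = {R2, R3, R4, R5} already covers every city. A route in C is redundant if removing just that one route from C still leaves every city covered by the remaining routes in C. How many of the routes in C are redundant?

Drop R2: the rest still cover every city — redundant.
Drop R3: Norwich uncovered — not redundant.
Drop R4: Exeter uncovered — not redundant.
Drop R5: Bristol, Truro uncovered — not redundant.
1 redundant: R2.

1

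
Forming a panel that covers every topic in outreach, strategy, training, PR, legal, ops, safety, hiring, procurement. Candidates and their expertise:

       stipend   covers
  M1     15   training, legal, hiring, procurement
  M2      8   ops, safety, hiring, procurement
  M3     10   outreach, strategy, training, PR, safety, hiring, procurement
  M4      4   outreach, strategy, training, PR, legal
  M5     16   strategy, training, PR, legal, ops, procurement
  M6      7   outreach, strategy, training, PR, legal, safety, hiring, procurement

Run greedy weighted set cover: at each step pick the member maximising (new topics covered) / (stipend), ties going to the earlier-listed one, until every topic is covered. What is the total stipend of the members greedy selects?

Pick 1: M4 adds 5 new (outreach, strategy, training, PR, legal) at stipend 4 (ratio 5/4).
Pick 2: M2 adds 4 new (ops, safety, hiring, procurement) at stipend 8 (ratio 4/8).
Greedy total stipend: 4 + 8 = 12.

12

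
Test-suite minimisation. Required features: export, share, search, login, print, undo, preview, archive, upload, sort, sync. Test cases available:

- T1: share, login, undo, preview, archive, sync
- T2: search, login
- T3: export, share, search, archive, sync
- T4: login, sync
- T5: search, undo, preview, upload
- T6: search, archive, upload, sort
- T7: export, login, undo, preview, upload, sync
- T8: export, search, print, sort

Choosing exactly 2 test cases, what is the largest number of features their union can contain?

Choosing T1, T8 covers {export, share, search, login, print, undo, preview, archive, sort, sync} — 10 features.
No choice of 2 test cases does better; here upload is left uncovered.

10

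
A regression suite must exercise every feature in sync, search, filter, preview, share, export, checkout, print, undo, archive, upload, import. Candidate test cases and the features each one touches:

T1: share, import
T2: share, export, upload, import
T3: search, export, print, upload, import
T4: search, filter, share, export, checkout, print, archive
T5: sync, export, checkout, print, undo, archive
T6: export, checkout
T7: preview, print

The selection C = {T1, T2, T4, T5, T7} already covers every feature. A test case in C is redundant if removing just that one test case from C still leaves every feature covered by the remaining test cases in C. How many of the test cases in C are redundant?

Drop T1: the rest still cover every feature — redundant.
Drop T2: upload uncovered — not redundant.
Drop T4: search, filter uncovered — not redundant.
Drop T5: sync, undo uncovered — not redundant.
Drop T7: preview uncovered — not redundant.
1 redundant: T1.

1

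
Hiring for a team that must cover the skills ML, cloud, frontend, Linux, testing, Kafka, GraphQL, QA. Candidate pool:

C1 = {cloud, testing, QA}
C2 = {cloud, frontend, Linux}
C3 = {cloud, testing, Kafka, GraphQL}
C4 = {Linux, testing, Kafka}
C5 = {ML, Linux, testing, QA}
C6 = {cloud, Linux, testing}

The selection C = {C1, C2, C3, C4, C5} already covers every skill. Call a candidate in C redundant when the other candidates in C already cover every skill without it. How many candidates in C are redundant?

2

Drop C1: the rest still cover every skill — redundant.
Drop C2: frontend uncovered — not redundant.
Drop C3: GraphQL uncovered — not redundant.
Drop C4: the rest still cover every skill — redundant.
Drop C5: ML uncovered — not redundant.
2 redundant: C1, C4.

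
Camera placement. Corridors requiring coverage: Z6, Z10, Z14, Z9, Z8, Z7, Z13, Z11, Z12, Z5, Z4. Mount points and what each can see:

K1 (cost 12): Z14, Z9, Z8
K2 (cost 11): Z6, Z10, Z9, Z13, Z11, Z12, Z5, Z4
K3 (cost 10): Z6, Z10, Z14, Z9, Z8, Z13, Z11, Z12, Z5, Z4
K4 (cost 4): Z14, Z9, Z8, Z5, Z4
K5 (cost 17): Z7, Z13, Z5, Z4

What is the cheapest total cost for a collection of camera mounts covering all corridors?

K3, K5 cover every corridor at cost 10 + 17 = 27.
Any cover uses at least 2 camera mounts; among all covering selections none totals below 27.
Greedy by coverage-per-cost would pick K4, K3, K5 for 31 — worse than the optimum 27.

27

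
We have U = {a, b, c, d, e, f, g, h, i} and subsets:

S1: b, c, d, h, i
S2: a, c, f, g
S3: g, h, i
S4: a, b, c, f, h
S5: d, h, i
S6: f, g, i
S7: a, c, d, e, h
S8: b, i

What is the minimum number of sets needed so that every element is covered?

3

S1, S2, S7 together cover {a, b, c, d, e, f, g, h, i} — every element.
No 2 of the 8 sets cover everything (all 28 pairs fall short), so 3 is minimum.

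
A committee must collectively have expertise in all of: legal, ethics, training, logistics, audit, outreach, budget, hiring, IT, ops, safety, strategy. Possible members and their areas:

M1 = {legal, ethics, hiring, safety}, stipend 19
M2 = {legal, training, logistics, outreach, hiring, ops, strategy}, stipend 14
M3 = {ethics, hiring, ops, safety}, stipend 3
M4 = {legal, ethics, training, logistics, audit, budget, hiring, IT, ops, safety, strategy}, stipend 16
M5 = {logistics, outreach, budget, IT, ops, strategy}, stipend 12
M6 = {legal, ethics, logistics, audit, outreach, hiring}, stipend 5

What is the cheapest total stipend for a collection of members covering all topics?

M4, M6 cover every topic at stipend 16 + 5 = 21.
Any cover uses at least 2 members; among all covering selections none totals below 21.
Greedy by coverage-per-stipend would pick M3, M6, M4 for 24 — worse than the optimum 21.

21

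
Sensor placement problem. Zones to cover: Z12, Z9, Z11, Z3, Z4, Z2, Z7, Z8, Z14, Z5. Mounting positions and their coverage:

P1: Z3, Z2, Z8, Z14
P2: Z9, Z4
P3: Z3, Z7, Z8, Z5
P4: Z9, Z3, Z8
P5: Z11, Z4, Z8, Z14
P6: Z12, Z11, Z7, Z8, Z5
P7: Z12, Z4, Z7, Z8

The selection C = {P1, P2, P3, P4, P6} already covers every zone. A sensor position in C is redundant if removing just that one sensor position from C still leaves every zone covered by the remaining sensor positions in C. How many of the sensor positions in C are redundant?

2

Drop P1: Z2, Z14 uncovered — not redundant.
Drop P2: Z4 uncovered — not redundant.
Drop P3: the rest still cover every zone — redundant.
Drop P4: the rest still cover every zone — redundant.
Drop P6: Z12, Z11 uncovered — not redundant.
2 redundant: P3, P4.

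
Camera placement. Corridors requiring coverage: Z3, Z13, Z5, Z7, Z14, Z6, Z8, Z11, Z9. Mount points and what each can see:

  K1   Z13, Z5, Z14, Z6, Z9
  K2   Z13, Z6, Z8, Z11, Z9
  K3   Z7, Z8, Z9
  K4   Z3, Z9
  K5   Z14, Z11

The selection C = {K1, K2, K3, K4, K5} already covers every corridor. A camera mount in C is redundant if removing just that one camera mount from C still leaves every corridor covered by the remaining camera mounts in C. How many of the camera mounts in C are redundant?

Drop K1: Z5 uncovered — not redundant.
Drop K2: the rest still cover every corridor — redundant.
Drop K3: Z7 uncovered — not redundant.
Drop K4: Z3 uncovered — not redundant.
Drop K5: the rest still cover every corridor — redundant.
2 redundant: K2, K5.

2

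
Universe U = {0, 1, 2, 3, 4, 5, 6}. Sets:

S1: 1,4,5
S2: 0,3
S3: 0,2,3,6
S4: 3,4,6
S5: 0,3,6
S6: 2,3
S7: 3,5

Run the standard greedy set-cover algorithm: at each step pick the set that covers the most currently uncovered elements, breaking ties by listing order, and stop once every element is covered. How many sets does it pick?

2

Pick 1: S3 covers 4 new elements (0, 2, 3, 6).
Pick 2: S1 covers 3 new elements (1, 4, 5).
Greedy uses 2 sets.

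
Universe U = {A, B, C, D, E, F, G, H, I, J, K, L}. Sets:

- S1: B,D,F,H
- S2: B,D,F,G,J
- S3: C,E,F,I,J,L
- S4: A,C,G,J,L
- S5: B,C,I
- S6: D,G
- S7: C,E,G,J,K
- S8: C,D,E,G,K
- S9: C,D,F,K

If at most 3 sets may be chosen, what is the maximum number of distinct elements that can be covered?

11

Choosing S1, S3, S4 covers {A, B, C, D, E, F, G, H, I, J, L} — 11 elements.
No choice of 3 sets does better; here K is left uncovered.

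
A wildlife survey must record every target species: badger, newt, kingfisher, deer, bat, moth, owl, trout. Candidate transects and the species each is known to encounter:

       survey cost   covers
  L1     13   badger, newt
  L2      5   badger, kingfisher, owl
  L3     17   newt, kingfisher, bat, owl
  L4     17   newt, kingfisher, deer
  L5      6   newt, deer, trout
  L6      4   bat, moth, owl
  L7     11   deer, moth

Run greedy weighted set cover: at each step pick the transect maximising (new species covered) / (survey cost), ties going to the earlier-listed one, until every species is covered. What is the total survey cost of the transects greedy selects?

Pick 1: L6 adds 3 new (bat, moth, owl) at survey cost 4 (ratio 3/4).
Pick 2: L5 adds 3 new (newt, deer, trout) at survey cost 6 (ratio 3/6).
Pick 3: L2 adds 2 new (badger, kingfisher) at survey cost 5 (ratio 2/5).
Greedy total survey cost: 4 + 6 + 5 = 15.

15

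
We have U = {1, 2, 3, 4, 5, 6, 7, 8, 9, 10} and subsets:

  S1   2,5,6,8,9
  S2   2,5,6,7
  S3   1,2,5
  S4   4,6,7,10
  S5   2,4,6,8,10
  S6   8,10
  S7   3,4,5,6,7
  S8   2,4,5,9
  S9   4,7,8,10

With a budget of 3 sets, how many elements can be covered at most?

9

Choosing S1, S3, S4 covers {1, 2, 4, 5, 6, 7, 8, 9, 10} — 9 elements.
No choice of 3 sets does better; here 3 is left uncovered.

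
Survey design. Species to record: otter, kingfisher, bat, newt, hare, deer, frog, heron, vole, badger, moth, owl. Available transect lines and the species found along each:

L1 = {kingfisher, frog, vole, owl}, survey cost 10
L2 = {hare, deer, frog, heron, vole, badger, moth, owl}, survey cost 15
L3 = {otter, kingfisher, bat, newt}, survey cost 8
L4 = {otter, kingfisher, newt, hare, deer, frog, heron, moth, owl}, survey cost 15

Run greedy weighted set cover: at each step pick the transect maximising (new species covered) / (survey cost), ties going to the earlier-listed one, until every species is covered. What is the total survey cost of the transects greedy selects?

Pick 1: L4 adds 9 new (otter, kingfisher, newt, hare, deer, frog, heron, moth, owl) at survey cost 15 (ratio 9/15).
Pick 2: L2 adds 2 new (vole, badger) at survey cost 15 (ratio 2/15).
Pick 3: L3 adds 1 new (bat) at survey cost 8 (ratio 1/8).
Greedy total survey cost: 15 + 15 + 8 = 38. (The true optimum is 23, so greedy overshoots here.)

38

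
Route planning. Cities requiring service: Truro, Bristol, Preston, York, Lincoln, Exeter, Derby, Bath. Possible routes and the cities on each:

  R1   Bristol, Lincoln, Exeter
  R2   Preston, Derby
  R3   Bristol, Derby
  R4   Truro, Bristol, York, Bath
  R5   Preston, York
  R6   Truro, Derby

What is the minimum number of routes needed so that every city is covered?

3

R1, R2, R4 together cover {Truro, Bristol, Preston, York, Lincoln, Exeter, Derby, Bath} — every city.
No 2 of the 6 routes cover everything (all 15 pairs fall short), so 3 is minimum.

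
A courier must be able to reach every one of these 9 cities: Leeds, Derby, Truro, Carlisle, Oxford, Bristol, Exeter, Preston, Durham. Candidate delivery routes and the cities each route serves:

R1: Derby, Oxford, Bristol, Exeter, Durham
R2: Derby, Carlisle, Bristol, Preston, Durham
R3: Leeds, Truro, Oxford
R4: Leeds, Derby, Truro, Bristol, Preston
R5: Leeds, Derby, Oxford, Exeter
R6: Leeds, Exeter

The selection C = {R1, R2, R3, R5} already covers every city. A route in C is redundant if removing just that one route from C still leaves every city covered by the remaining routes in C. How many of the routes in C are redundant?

2

Drop R1: the rest still cover every city — redundant.
Drop R2: Carlisle, Preston uncovered — not redundant.
Drop R3: Truro uncovered — not redundant.
Drop R5: the rest still cover every city — redundant.
2 redundant: R1, R5.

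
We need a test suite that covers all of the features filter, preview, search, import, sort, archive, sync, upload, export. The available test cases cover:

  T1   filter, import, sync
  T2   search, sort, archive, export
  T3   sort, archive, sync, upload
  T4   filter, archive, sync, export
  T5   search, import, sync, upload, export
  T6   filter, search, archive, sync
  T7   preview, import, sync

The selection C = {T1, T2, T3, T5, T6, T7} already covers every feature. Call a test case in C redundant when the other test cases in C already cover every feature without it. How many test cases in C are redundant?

5

Drop T1: the rest still cover every feature — redundant.
Drop T2: the rest still cover every feature — redundant.
Drop T3: the rest still cover every feature — redundant.
Drop T5: the rest still cover every feature — redundant.
Drop T6: the rest still cover every feature — redundant.
Drop T7: preview uncovered — not redundant.
5 redundant: T1, T2, T3, T5, T6.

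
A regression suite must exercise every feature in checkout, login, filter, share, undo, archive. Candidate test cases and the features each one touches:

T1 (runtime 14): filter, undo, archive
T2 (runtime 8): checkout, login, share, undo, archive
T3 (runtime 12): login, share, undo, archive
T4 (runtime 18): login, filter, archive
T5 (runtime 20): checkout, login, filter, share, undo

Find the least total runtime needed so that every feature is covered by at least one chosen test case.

22

T1, T2 cover every feature at runtime 14 + 8 = 22.
Any cover uses at least 2 test cases; among all covering selections none totals below 22.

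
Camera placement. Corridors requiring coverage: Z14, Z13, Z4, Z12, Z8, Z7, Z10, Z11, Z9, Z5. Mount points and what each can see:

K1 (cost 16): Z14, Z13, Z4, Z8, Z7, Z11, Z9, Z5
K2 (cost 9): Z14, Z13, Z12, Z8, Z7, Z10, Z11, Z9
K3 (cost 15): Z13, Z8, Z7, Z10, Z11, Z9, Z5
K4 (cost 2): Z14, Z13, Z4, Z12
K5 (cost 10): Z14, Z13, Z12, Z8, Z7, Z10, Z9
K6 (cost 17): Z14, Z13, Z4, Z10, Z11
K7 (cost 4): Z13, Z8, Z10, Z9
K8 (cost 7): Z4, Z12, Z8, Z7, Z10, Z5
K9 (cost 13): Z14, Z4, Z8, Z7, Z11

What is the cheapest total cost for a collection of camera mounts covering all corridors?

16

K2, K8 cover every corridor at cost 9 + 7 = 16.
Any cover uses at least 2 camera mounts; among all covering selections none totals below 16.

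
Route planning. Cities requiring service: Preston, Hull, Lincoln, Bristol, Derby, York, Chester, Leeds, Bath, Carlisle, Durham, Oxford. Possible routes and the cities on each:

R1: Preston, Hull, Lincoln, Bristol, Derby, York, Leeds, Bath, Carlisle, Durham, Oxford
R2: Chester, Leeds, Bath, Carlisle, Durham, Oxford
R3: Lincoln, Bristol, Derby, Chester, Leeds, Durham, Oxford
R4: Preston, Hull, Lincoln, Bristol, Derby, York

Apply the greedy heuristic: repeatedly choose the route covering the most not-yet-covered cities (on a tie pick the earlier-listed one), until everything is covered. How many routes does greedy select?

Pick 1: R1 covers 11 new cities (Preston, Hull, Lincoln, Bristol, Derby, York, Leeds, Bath, Carlisle, Durham, Oxford).
Pick 2: R2 covers 1 new cities (Chester).
Greedy uses 2 routes.

2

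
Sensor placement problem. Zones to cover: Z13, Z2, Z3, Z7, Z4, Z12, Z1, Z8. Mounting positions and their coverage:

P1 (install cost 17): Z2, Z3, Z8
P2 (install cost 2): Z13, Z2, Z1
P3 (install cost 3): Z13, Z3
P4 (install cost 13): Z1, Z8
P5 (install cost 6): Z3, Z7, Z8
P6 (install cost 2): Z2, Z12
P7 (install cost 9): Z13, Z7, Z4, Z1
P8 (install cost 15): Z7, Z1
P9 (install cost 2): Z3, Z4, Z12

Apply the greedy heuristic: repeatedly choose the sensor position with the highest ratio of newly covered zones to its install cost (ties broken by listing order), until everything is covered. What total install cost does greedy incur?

10

Pick 1: P2 adds 3 new (Z13, Z2, Z1) at install cost 2 (ratio 3/2).
Pick 2: P9 adds 3 new (Z3, Z4, Z12) at install cost 2 (ratio 3/2).
Pick 3: P5 adds 2 new (Z7, Z8) at install cost 6 (ratio 2/6).
Greedy total install cost: 2 + 2 + 6 = 10.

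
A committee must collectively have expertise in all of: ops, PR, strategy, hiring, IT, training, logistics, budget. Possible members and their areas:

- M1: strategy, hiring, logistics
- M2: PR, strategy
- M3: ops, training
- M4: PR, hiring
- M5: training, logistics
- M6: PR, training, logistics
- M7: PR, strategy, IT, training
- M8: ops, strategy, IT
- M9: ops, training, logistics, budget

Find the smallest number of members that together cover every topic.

M1, M7, M9 together cover {ops, PR, strategy, hiring, IT, training, logistics, budget} — every topic.
No 2 of the 9 members cover everything (all 36 pairs fall short), so 3 is minimum.

3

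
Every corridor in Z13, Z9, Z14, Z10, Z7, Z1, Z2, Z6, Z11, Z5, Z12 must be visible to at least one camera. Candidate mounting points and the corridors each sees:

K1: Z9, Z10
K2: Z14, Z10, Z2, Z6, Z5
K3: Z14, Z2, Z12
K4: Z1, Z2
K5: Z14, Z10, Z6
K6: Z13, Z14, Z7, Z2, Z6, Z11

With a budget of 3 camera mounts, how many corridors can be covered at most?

Choosing K1, K2, K6 covers {Z13, Z9, Z14, Z10, Z7, Z2, Z6, Z11, Z5} — 9 corridors.
No choice of 3 camera mounts does better; here Z1, Z12 are left uncovered.

9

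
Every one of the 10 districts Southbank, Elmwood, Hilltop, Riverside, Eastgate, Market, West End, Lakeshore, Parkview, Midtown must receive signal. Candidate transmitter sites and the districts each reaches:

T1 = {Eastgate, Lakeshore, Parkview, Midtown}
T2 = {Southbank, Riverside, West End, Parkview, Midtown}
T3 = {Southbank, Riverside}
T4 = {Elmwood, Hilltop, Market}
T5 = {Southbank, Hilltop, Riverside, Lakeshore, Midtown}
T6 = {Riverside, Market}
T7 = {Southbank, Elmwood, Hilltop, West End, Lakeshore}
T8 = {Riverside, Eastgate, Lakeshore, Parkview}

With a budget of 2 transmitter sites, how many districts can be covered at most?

8

Choosing T1, T7 covers {Southbank, Elmwood, Hilltop, Eastgate, West End, Lakeshore, Parkview, Midtown} — 8 districts.
No choice of 2 transmitter sites does better; here Riverside, Market are left uncovered.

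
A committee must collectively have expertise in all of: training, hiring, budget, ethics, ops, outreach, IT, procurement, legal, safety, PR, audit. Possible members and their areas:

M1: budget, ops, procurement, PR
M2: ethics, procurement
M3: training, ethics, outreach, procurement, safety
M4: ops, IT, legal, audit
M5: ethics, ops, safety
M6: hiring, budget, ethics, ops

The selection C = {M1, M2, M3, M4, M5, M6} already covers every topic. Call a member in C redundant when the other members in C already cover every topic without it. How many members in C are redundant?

2

Drop M1: PR uncovered — not redundant.
Drop M2: the rest still cover every topic — redundant.
Drop M3: training, outreach uncovered — not redundant.
Drop M4: IT, legal, audit uncovered — not redundant.
Drop M5: the rest still cover every topic — redundant.
Drop M6: hiring uncovered — not redundant.
2 redundant: M2, M5.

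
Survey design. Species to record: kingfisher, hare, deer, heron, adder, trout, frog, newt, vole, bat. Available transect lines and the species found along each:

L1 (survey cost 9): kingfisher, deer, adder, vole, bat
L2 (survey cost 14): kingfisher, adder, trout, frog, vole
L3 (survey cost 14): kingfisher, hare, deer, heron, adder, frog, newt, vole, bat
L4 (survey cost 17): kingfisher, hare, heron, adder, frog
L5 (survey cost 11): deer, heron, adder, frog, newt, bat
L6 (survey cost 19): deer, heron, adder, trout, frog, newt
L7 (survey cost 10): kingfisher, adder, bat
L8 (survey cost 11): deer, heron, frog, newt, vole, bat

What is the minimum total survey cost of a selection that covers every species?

28

L2, L3 cover every species at survey cost 14 + 14 = 28.
Any cover uses at least 2 transects; among all covering selections none totals below 28.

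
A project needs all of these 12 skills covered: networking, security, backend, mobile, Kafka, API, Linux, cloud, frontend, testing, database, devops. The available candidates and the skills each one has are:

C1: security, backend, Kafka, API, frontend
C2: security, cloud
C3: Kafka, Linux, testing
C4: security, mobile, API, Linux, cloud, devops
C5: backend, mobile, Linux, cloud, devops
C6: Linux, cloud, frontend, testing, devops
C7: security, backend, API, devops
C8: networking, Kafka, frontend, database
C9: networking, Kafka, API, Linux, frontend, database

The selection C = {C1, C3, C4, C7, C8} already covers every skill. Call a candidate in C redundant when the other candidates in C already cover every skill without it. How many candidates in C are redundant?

2

Drop C1: the rest still cover every skill — redundant.
Drop C3: testing uncovered — not redundant.
Drop C4: mobile, cloud uncovered — not redundant.
Drop C7: the rest still cover every skill — redundant.
Drop C8: networking, database uncovered — not redundant.
2 redundant: C1, C7.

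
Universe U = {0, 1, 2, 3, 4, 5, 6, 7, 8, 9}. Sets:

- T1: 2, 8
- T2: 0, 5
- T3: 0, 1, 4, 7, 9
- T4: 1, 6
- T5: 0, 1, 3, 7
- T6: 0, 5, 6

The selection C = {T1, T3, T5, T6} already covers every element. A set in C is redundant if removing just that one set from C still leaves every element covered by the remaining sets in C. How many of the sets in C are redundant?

0

Drop T1: 2, 8 uncovered — not redundant.
Drop T3: 4, 9 uncovered — not redundant.
Drop T5: 3 uncovered — not redundant.
Drop T6: 5, 6 uncovered — not redundant.
None of the sets in C is redundant.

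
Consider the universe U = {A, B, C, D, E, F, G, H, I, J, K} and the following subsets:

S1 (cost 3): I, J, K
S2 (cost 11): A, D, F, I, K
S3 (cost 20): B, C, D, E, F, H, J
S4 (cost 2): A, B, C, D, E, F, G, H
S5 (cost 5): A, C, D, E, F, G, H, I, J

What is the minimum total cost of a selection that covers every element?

S1, S4 cover every element at cost 3 + 2 = 5.
Any cover uses at least 2 sets; among all covering selections none totals below 5.

5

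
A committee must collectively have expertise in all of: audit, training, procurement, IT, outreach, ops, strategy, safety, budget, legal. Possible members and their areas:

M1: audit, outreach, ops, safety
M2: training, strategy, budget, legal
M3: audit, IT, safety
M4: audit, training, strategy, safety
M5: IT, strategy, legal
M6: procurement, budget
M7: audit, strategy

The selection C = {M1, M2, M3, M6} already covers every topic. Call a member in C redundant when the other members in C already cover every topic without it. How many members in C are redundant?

Drop M1: outreach, ops uncovered — not redundant.
Drop M2: training, strategy, legal uncovered — not redundant.
Drop M3: IT uncovered — not redundant.
Drop M6: procurement uncovered — not redundant.
None of the members in C is redundant.

0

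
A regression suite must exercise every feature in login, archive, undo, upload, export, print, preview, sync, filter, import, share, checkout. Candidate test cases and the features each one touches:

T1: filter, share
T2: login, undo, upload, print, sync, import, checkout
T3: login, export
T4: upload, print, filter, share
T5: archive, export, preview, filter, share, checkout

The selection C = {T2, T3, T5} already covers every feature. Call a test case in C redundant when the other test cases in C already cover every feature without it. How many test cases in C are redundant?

Drop T2: undo, upload, print, sync, … uncovered — not redundant.
Drop T3: the rest still cover every feature — redundant.
Drop T5: archive, preview, filter, share uncovered — not redundant.
1 redundant: T3.

1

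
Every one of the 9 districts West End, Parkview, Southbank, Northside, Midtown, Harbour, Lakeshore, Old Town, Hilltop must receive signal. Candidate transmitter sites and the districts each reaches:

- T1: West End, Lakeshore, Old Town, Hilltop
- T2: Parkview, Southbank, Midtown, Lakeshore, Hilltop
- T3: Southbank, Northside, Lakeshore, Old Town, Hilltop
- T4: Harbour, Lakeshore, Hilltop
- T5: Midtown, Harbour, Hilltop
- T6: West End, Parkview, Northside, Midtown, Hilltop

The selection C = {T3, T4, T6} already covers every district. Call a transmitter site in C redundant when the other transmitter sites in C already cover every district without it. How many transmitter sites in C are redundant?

Drop T3: Southbank, Old Town uncovered — not redundant.
Drop T4: Harbour uncovered — not redundant.
Drop T6: West End, Parkview, Midtown uncovered — not redundant.
None of the transmitter sites in C is redundant.

0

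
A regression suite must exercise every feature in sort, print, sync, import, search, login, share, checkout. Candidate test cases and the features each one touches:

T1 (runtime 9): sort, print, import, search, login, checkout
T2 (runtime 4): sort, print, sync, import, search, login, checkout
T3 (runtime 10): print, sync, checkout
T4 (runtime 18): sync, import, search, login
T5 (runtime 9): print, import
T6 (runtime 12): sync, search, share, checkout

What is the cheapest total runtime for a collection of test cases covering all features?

T2, T6 cover every feature at runtime 4 + 12 = 16.
Any cover uses at least 2 test cases; among all covering selections none totals below 16.

16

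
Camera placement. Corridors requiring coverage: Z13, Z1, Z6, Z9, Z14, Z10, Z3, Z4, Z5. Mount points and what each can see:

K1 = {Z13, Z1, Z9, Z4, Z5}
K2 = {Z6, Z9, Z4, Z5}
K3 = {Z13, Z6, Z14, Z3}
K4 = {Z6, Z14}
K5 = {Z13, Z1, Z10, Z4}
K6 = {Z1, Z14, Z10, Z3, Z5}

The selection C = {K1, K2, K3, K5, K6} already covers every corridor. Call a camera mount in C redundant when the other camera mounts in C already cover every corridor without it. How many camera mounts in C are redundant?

5

Drop K1: the rest still cover every corridor — redundant.
Drop K2: the rest still cover every corridor — redundant.
Drop K3: the rest still cover every corridor — redundant.
Drop K5: the rest still cover every corridor — redundant.
Drop K6: the rest still cover every corridor — redundant.
5 redundant: K1, K2, K3, K5, K6.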